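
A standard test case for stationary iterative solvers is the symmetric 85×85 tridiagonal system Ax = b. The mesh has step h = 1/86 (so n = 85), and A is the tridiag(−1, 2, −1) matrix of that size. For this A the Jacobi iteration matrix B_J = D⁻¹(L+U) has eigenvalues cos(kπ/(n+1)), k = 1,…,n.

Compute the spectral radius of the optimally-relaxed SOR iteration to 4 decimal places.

ρ_SOR = 0.9295

n=85: λ(B_J) = 1 − λ(A)/2 = cos(kπ/86); k=1 gives ρ_J = 0.9993.
1 − cos²(π/86) = sin²(π/86) ⇒ √(1−ρ_J²) = sin(π/86) = 0.03652.
[ω*] 2 ÷ (1 + 0.03652) = 2 ÷ 1.03652 = 1.9295.
and ρ(B_{ω*}) = 1.9295 − 1 = 0.9295.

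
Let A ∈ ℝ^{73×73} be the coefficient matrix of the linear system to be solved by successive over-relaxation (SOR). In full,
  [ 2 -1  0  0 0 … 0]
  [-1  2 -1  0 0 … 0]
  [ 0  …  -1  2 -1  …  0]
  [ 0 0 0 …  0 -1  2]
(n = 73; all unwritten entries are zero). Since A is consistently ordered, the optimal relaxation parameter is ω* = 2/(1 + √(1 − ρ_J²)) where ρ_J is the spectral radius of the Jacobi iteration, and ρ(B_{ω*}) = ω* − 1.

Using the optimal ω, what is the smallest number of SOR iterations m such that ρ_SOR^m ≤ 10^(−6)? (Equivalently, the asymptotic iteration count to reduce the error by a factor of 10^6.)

m = 163

B_J for the 73×73 system has eigenvalues cos(kπ/74); ρ_J = cos(π/74) = 0.9990990.
√(1 − cos²(π/74)) = sin(π/74) ≈ 0.0424412.
ω* = 2 / (1 + 0.0424412) = 2 / 1.0424412 ≈ 1.9185734.
and ρ(B_{ω*}) = 1.9185734 − 1 = 0.9185734.
6·ln10 = 13.8155; −ln(0.9185734) = 0.0849335; m = ⌈13.8155/0.0849335⌉ = ⌈162.663⌉ = 163.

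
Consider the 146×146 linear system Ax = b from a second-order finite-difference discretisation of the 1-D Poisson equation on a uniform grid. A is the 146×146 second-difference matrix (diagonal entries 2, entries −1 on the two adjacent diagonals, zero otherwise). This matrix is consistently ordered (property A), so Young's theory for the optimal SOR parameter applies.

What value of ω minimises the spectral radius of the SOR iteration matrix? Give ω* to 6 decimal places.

B_J for the 146×146 system has eigenvalues cos(kπ/147); ρ_J = cos(π/147) = 0.999772.
root = sin(π/147) = 0.0213698  (since 1−cos² = sin²).
ω* = 2/(1+0.0213698) = 1.958155
ρ(B_{ω*}) = ω*−1 = 0.958155

ω* = 1.958155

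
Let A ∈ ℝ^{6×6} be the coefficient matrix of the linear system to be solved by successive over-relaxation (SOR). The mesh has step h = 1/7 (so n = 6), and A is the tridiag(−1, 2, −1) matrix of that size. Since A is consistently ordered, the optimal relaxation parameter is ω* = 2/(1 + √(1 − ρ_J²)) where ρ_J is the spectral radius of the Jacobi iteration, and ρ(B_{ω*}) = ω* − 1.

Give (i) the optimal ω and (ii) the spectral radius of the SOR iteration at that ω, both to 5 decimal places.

ρ_J = max_k |cos(kπ/7)| = cos(π/7) = 0.90097
√(1−ρ_J²) = |sin(π/7)| = 0.433884
Young: ω* = 2/(1+√(1−ρ_J²)) = 2/(1+0.433884) = 2/1.433884 = 1.39481.
Hence ρ(B_{ω*}) = 1.39481 − 1 = 0.39481.

ω* = 1.39481, ρ_SOR = 0.39481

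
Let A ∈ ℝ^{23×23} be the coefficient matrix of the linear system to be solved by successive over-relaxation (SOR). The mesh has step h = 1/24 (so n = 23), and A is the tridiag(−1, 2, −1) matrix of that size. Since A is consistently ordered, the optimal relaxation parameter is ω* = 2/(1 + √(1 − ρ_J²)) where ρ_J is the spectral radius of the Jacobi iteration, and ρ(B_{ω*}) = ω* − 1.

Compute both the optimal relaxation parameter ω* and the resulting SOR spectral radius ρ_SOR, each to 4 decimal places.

n=23: λ(B_J) = 1 − λ(A)/2 = cos(kπ/24); k=1 gives ρ_J = 0.9914.
1 − cos²(π/24) = sin²(π/24) ⇒ √(1−ρ_J²) = sin(π/24) = 0.13053.
Then 2/(1+√(1−ρ_J²)) = 2/(1+0.13053); ω* = 2/1.13053 = 1.7691.
ρ(B_{ω*}) = ω*−1 = 0.7691

ω* = 1.7691, ρ_SOR = 0.7691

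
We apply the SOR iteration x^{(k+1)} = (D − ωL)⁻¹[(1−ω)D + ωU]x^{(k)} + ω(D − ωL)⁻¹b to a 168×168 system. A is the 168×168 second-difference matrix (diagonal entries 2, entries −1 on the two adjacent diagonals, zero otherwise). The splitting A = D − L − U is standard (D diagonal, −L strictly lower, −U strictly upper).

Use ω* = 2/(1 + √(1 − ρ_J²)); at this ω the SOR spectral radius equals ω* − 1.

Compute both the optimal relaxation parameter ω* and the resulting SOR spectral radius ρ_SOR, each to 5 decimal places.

With n=168, ρ(Jacobi) = cos(π/169) = 0.99983.
root = sin(π/169) = 0.018588  (since 1−cos² = sin²).
ω* = 2 / (1 + 0.018588) = 2 / 1.018588 ≈ 1.96350.
ρ(B_{ω*}) = ω*−1 = 0.96350

ω* = 1.96350, ρ_SOR = 0.96350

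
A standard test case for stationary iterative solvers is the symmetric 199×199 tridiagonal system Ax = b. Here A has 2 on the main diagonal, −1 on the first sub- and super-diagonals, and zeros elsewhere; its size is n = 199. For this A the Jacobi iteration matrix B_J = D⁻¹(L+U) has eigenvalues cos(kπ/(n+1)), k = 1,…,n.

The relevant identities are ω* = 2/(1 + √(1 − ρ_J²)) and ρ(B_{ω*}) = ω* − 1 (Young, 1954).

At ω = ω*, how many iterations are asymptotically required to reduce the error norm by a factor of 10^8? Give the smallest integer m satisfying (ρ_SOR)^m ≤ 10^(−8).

m = 587

ρ_J = max_k |cos(kπ/200)| = cos(π/200) = 0.9998766
root = sin(π/200) = 0.0157073  (since 1−cos² = sin²).
So ω* = 2/1.0157073 = 1.9690712 (Young).
At ω = 1.9690712 every |λ(B_ω)| = ω−1, so ρ_SOR = 0.9690712.
(0.9690712)^m ≤ 10^{−8}  ⇒  m·ln(0.9690712) ≤ −8·ln10  ⇒  m ≥ 586.325  ⇒  m = 587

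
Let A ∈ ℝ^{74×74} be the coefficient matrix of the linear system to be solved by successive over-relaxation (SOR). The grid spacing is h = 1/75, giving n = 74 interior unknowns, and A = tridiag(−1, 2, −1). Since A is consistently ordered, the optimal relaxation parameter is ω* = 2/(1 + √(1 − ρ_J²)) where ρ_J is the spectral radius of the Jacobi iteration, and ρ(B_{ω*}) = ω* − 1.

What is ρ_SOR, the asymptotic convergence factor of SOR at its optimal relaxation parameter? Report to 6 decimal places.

[ρ_J] n=74: ρ(B_J) = cos(π/(n+1)) = cos(π/75) = 0.999123.
√(1 − cos²(π/75)) = sin(π/75) ≈ 0.0418757.
ω* = 2 / (1 + 0.0418757) = 2 / 1.0418757 ≈ 1.919615.
Hence ρ(B_{ω*}) = 1.919615 − 1 = 0.919615.

ρ_SOR = 0.919615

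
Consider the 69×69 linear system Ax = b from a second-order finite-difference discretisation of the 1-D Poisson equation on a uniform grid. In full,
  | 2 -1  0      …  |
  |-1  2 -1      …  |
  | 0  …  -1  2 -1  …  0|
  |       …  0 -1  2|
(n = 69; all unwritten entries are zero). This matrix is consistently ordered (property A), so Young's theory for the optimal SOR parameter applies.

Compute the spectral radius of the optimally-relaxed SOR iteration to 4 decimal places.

[ρ_J] n=69: ρ(B_J) = cos(π/(n+1)) = cos(π/70) = 0.9990.
root = sin(π/70) = 0.04486  (since 1−cos² = sin²).
So ω* = 2/1.04486 = 1.9141 (Young).
ρ(B_{ω*}) = ω*−1 = 0.9141

ρ_SOR = 0.9141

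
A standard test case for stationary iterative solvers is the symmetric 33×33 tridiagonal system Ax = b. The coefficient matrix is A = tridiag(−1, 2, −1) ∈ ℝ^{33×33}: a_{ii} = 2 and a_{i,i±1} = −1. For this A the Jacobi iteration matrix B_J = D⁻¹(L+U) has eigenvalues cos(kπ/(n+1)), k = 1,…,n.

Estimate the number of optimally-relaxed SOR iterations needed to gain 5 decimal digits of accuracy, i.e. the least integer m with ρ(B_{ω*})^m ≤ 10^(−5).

With n=33, ρ(Jacobi) = cos(π/34) = 0.9957342.
√(1−ρ_J²) simplifies to sin(π/34) = 0.0922684.
ω* = 2/(1 + 0.0922684) = 2/1.0922684 = 1.8310518.
[ρ_SOR] ω* − 1 = 0.8310518.
Need (0.8310518)^m ≤ 10^(−5): m ≥ 5·ln10/|ln 0.8310518| = 11.5129/0.185063 = 62.211 ⇒ m = 63.

m = 63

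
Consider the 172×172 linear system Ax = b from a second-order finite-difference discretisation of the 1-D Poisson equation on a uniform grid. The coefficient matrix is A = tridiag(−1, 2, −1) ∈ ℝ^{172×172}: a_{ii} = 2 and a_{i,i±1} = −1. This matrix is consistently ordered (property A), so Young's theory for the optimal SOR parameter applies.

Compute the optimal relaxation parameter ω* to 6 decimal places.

spectrum of D⁻¹(L+U) = {cos(kπ/173) : 1≤k≤172}; ρ_J = cos(π/173) = 0.999835.
√(1−ρ_J²) = |sin(π/173)| = 0.0181585
Young: ω* = 2/(1+√(1−ρ_J²)) = 2/(1+0.0181585) = 2/1.0181585 = 1.964331.
[ρ_SOR] ω* − 1 = 0.964331.

ω* = 1.964331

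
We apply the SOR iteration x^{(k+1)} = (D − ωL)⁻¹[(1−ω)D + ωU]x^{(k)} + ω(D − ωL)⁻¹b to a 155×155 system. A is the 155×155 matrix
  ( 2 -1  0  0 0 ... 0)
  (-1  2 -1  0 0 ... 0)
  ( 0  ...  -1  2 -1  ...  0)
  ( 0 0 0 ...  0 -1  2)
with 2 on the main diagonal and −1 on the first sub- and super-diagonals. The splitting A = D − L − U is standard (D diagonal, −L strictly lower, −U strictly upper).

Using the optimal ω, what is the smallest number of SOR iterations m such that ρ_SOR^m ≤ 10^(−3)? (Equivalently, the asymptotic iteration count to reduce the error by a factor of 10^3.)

m = 172

B_J for the 155×155 system has eigenvalues cos(kπ/156); ρ_J = cos(π/156) = 0.9997972.
1 − cos²(π/156) = sin²(π/156) ⇒ √(1−ρ_J²) = sin(π/156) = 0.0201371.
Young: ω* = 2/(1+√(1−ρ_J²)) = 2/(1+0.0201371) = 2/1.0201371 = 1.9605208.
[ρ_SOR] ω* − 1 = 0.9605208.
m ≥ 3·ln10 / (−ln 0.9605208) = 171.495; smallest integer m = 172.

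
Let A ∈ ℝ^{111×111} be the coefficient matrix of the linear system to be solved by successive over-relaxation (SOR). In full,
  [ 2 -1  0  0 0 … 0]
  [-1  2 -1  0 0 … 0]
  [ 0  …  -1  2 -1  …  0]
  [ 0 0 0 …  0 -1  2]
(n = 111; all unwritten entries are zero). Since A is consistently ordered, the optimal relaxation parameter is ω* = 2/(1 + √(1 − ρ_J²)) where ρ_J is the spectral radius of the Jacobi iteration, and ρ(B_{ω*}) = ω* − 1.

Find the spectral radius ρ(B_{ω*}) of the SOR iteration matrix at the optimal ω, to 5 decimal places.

[ρ_J] n=111: ρ(B_J) = cos(π/(n+1)) = cos(π/112) = 0.99961.
√(1 − cos²(π/112)) = sin(π/112) ≈ 0.028046.
[ω*] 2 ÷ (1 + 0.028046) = 2 ÷ 1.028046 = 1.94544.
ρ_SOR = ω* − 1 = 1.94544 − 1 = 0.94544.

ρ_SOR = 0.94544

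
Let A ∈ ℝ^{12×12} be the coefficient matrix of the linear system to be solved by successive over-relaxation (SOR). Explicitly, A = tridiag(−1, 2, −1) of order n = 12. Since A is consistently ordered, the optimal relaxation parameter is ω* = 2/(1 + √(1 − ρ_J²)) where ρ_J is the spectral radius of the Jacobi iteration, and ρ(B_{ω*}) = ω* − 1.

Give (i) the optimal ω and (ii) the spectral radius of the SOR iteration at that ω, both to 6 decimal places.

spectrum of D⁻¹(L+U) = {cos(kπ/13) : 1≤k≤12}; ρ_J = cos(π/13) = 0.970942.
√(1−ρ_J²) simplifies to sin(π/13) = 0.2393157.
Young: ω* = 2/(1+√(1−ρ_J²)) = 2/(1+0.2393157) = 2/1.2393157 = 1.613794.
[ρ_SOR] ω* − 1 = 0.613794.

ω* = 1.613794, ρ_SOR = 0.613794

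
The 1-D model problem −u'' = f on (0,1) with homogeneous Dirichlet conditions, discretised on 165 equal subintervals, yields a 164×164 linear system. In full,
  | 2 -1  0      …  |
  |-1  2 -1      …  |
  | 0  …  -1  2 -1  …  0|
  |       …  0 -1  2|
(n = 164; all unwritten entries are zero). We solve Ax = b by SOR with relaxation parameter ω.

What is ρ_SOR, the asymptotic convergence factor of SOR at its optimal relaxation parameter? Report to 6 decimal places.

ρ_SOR = 0.962634

½·tridiag(1,0,1) at n=164: λ_k = cos(kπ/165); max |λ| at k=1 ⇒ ρ_J = cos(π/165) ≈ 0.999819.
1 − cos²(π/165) = sin²(π/165) ⇒ √(1−ρ_J²) = sin(π/165) = 0.0190388.
ω* = 2/(1 + 0.0190388) = 2/1.0190388 = 1.962634.
ρ(B_{ω*}) = ω*−1 = 0.962634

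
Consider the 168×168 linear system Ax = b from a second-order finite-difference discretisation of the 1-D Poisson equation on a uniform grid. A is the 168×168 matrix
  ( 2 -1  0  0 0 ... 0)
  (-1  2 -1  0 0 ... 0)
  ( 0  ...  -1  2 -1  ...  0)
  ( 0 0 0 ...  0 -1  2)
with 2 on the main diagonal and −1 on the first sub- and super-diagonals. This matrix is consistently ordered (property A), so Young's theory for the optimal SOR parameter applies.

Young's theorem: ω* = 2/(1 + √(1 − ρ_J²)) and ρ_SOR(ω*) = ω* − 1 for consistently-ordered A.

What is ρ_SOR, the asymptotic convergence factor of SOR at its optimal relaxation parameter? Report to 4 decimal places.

B_J for the 168×168 system has eigenvalues cos(kπ/169); ρ_J = cos(π/169) = 0.9998.
√(1 − cos²(π/169)) = sin(π/169) ≈ 0.01859.
ω* = 2/(1 + 0.01859) = 2/1.01859 = 1.9635.
ρ_SOR = ω* − 1 = 1.9635 − 1 = 0.9635.

ρ_SOR = 0.9635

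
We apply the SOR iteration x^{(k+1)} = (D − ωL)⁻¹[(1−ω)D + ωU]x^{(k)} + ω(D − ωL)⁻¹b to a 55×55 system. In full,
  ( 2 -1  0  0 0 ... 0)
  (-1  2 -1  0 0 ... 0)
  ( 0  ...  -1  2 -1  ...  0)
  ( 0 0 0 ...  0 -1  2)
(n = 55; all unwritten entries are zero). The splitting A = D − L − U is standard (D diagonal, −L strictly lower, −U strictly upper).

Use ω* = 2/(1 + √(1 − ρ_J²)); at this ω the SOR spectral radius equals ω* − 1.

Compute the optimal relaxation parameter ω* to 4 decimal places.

ω* = 1.8938

spectrum of D⁻¹(L+U) = {cos(kπ/56) : 1≤k≤55}; ρ_J = cos(π/56) = 0.9984.
1 − cos²(π/56) = sin²(π/56) ⇒ √(1−ρ_J²) = sin(π/56) = 0.05607.
[ω*] 2 ÷ (1 + 0.05607) = 2 ÷ 1.05607 = 1.8938.
[ρ_SOR] ω* − 1 = 0.8938.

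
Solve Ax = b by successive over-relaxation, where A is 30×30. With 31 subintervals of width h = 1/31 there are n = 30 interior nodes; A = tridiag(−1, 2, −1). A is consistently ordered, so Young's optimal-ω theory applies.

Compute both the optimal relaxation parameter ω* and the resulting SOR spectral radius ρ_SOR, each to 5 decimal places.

With n=30, ρ(Jacobi) = cos(π/31) = 0.99487.
√(1 − cos²(π/31)) = sin(π/31) ≈ 0.101168.
Young: ω* = 2/(1+√(1−ρ_J²)) = 2/(1+0.101168) = 2/1.101168 = 1.81625.
At ω = 1.81625 every |λ(B_ω)| = ω−1, so ρ_SOR = 0.81625.

ω* = 1.81625, ρ_SOR = 0.81625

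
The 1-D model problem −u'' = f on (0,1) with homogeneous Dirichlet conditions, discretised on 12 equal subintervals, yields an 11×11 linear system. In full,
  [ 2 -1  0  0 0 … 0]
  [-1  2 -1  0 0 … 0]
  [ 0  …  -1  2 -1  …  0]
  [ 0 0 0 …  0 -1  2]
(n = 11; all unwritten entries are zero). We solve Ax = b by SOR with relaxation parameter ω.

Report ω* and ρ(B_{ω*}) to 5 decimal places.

[ρ_J] n=11: ρ(B_J) = cos(π/(n+1)) = cos(π/12) = 0.96593.
1 − cos²(π/12) = sin²(π/12) ⇒ √(1−ρ_J²) = sin(π/12) = 0.258819.
Young: ω* = 2/(1+√(1−ρ_J²)) = 2/(1+0.258819) = 2/1.258819 = 1.58879.
[ρ_SOR] ω* − 1 = 0.58879.

ω* = 1.58879, ρ_SOR = 0.58879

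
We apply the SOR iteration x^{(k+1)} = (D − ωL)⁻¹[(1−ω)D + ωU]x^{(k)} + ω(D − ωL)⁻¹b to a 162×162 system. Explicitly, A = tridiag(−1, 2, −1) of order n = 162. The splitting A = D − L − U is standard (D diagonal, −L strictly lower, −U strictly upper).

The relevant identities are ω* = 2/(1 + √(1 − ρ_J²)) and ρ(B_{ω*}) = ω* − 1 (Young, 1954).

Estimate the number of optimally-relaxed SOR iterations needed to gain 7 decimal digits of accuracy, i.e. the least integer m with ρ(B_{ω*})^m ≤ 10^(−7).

m = 419

ρ_J = max_k |cos(kπ/163)| = cos(π/163) = 0.9998143
√(1−ρ_J²) = |sin(π/163)| = 0.0192724
ω* = 2/(1 + 0.0192724) = 2/1.0192724 = 1.9621840.
[ρ_SOR] ω* − 1 = 0.9621840.
ρ_SOR^m ≤ 10^(−7) ⇔ m ≥ 7·ln10/(−ln 0.9621840) = 16.1181/0.0385496 = 418.113; m = ⌈418.113⌉ = 419.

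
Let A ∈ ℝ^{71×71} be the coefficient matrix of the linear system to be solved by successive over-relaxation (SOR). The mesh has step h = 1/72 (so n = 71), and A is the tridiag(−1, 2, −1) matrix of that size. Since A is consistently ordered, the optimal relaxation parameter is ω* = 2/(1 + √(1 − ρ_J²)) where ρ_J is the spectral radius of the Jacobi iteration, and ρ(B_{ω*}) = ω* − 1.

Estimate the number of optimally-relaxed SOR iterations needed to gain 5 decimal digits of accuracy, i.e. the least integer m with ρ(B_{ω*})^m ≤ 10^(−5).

n=71: λ(B_J) = 1 − λ(A)/2 = cos(kπ/72); k=1 gives ρ_J = 0.9990482.
1 − cos²(π/72) = sin²(π/72) ⇒ √(1−ρ_J²) = sin(π/72) = 0.0436194.
Then 2/(1+√(1−ρ_J²)) = 2/(1+0.0436194); ω* = 2/1.0436194 = 1.9164075.
ρ(B_{ω*}) = ω*−1 = 0.9164075
5·ln10 = 11.5129; −ln(0.9164075) = 0.0872941; m = ⌈11.5129/0.0872941⌉ = ⌈131.886⌉ = 132.

m = 132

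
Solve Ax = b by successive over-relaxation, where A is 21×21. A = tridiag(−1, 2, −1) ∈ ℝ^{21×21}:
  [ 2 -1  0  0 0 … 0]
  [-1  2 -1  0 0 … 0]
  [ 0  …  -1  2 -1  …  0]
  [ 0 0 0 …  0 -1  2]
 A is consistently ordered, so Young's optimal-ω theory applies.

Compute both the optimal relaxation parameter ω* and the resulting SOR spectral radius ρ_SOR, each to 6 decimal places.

ω* = 1.750831, ρ_SOR = 0.750831

ρ_J = max_k |cos(kπ/22)| = cos(π/22) = 0.989821
√(1−ρ_J²) = |sin(π/22)| = 0.1423148
[ω*] 2 ÷ (1 + 0.1423148) = 2 ÷ 1.1423148 = 1.750831.
and ρ(B_{ω*}) = 1.750831 − 1 = 0.750831.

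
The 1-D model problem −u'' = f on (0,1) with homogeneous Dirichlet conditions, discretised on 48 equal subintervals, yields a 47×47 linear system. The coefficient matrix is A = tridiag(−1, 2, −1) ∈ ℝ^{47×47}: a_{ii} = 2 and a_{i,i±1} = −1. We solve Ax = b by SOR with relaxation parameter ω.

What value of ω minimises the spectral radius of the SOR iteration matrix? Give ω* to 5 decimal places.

ω* = 1.87722

n=47: λ(B_J) = 1 − λ(A)/2 = cos(kπ/48); k=1 gives ρ_J = 0.99786.
1 − cos²(π/48) = sin²(π/48) ⇒ √(1−ρ_J²) = sin(π/48) = 0.065403.
ω* = 2/(1 + 0.065403) = 2/1.065403 = 1.87722.
Hence ρ(B_{ω*}) = 1.87722 − 1 = 0.87722.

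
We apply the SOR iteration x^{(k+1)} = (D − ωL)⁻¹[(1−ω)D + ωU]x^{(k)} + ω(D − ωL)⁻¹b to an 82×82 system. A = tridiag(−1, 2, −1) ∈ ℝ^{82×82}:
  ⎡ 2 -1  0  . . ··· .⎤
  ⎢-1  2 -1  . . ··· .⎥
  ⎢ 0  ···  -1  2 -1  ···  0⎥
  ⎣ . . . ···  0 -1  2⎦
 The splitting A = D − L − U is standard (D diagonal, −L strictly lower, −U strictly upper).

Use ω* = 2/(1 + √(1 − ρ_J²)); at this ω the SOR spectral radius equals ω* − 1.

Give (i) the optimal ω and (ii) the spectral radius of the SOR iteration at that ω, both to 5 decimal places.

ω* = 1.92708, ρ_SOR = 0.92708

B_J for the 82×82 system has eigenvalues cos(kπ/83); ρ_J = cos(π/83) = 0.99928.
root = sin(π/83) = 0.037841  (since 1−cos² = sin²).
ω* = 2/(1 + 0.037841) = 2/1.037841 = 1.92708.
and ρ(B_{ω*}) = 1.92708 − 1 = 0.92708.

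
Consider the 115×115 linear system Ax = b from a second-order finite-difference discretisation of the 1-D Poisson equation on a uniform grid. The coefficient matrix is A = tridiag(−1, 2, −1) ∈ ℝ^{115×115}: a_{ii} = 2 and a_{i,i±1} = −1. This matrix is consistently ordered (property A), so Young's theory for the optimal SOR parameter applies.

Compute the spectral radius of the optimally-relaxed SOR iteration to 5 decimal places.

ρ_SOR = 0.94727

½·tridiag(1,0,1) at n=115: λ_k = cos(kπ/116); max |λ| at k=1 ⇒ ρ_J = cos(π/116) ≈ 0.99963.
1 − cos²(π/116) = sin²(π/116) ⇒ √(1−ρ_J²) = sin(π/116) = 0.027079.
Young: ω* = 2/(1+√(1−ρ_J²)) = 2/(1+0.027079) = 2/1.027079 = 1.94727.
Hence ρ(B_{ω*}) = 1.94727 − 1 = 0.94727.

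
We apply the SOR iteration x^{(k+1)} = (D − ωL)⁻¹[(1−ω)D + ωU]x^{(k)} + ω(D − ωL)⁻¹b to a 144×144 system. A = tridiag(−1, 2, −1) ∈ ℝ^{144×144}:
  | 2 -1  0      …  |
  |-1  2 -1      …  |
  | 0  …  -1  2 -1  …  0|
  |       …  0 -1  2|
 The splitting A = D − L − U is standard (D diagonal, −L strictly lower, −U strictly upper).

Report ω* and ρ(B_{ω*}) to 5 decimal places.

ω* = 1.95759, ρ_SOR = 0.95759

With n=144, ρ(Jacobi) = cos(π/145) = 0.99977.
root = sin(π/145) = 0.021664  (since 1−cos² = sin²).
ω* = 2 / (1 + 0.021664) = 2 / 1.021664 ≈ 1.95759.
ρ(B_{ω*}) = ω*−1 = 0.95759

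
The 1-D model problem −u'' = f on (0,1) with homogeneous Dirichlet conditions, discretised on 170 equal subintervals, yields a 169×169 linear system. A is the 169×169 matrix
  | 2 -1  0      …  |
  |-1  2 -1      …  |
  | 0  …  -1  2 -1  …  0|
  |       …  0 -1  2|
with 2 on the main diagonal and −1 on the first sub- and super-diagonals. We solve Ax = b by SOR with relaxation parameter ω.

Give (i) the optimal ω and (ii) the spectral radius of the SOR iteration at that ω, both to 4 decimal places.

ω* = 1.9637, ρ_SOR = 0.9637

½·tridiag(1,0,1) at n=169: λ_k = cos(kπ/170); max |λ| at k=1 ⇒ ρ_J = cos(π/170) ≈ 0.9998.
root = sin(π/170) = 0.01848  (since 1−cos² = sin²).
So ω* = 2/1.01848 = 1.9637 (Young).
ρ_SOR = ω* − 1 ≈ 0.9637.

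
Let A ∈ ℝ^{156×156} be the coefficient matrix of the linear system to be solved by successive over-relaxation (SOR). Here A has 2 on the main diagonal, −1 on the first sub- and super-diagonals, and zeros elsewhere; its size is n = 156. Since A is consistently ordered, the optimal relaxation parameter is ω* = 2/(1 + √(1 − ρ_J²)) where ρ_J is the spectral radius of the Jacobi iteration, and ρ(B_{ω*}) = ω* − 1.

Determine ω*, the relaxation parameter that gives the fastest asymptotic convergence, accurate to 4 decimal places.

B_J for the 156×156 system has eigenvalues cos(kπ/157); ρ_J = cos(π/157) = 0.9998.
√(1−ρ_J²) = |sin(π/157)| = 0.02001
Then 2/(1+√(1−ρ_J²)) = 2/(1+0.02001); ω* = 2/1.02001 = 1.9608.
ρ(B_{ω*}) = ω*−1 = 0.9608

ω* = 1.9608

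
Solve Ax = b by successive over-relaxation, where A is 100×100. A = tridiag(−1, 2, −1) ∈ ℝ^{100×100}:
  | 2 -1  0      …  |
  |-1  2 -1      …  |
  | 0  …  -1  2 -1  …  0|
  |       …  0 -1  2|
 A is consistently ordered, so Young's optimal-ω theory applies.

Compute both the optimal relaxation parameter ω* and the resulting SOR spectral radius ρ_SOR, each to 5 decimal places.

ω* = 1.93968, ρ_SOR = 0.93968

½·tridiag(1,0,1) at n=100: λ_k = cos(kπ/101); max |λ| at k=1 ⇒ ρ_J = cos(π/101) ≈ 0.99952.
√(1−ρ_J²) = |sin(π/101)| = 0.031100
ω* = 2 / (1 + 0.031100) = 2 / 1.031100 ≈ 1.93968.
ρ(B_{ω*}) = ω*−1 = 0.93968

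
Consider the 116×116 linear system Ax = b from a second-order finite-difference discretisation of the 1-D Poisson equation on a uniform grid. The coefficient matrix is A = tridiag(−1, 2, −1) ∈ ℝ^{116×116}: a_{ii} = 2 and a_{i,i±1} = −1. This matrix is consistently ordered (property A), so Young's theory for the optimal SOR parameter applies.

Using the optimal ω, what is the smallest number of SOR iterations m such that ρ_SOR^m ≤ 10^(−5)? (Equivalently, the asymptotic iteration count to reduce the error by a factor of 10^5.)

With n=116, ρ(Jacobi) = cos(π/117) = 0.9996395.
1 − cos²(π/117) = sin²(π/117) ⇒ √(1−ρ_J²) = sin(π/117) = 0.0268480.
ω* = 2/(1 + 0.0268480) = 2/1.0268480 = 1.9477079.
At ω = 1.9477079 every |λ(B_ω)| = ω−1, so ρ_SOR = 0.9477079.
Need (0.9477079)^m ≤ 10^(−5): m ≥ 5·ln10/|ln 0.9477079| = 11.5129/0.0537089 = 214.357 ⇒ m = 215.

m = 215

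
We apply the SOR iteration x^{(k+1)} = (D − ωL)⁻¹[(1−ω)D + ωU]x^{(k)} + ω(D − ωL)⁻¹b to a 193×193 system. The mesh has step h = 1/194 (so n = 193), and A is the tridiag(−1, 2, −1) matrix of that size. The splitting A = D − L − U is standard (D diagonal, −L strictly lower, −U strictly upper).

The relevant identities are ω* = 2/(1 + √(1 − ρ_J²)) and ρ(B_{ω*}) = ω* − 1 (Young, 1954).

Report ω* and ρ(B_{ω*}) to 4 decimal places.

½·tridiag(1,0,1) at n=193: λ_k = cos(kπ/194); max |λ| at k=1 ⇒ ρ_J = cos(π/194) ≈ 0.9999.
√(1 − cos²(π/194)) = sin(π/194) ≈ 0.01619.
ω* = 2/(1+0.01619) = 1.9681
ρ_SOR = ω* − 1 ≈ 0.9681.

ω* = 1.9681, ρ_SOR = 0.9681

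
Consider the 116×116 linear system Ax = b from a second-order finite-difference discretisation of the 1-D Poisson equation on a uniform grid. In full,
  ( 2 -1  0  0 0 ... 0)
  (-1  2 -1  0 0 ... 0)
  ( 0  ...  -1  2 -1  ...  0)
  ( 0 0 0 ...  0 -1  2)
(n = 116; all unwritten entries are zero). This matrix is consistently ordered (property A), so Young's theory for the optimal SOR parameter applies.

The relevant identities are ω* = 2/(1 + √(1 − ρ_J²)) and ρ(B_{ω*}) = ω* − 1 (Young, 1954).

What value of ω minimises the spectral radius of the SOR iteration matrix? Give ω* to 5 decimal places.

n=116: λ(B_J) = 1 − λ(A)/2 = cos(kπ/117); k=1 gives ρ_J = 0.99964.
1 − cos²(π/117) = sin²(π/117) ⇒ √(1−ρ_J²) = sin(π/117) = 0.026848.
Then 2/(1+√(1−ρ_J²)) = 2/(1+0.026848); ω* = 2/1.026848 = 1.94771.
[ρ_SOR] ω* − 1 = 0.94771.

ω* = 1.94771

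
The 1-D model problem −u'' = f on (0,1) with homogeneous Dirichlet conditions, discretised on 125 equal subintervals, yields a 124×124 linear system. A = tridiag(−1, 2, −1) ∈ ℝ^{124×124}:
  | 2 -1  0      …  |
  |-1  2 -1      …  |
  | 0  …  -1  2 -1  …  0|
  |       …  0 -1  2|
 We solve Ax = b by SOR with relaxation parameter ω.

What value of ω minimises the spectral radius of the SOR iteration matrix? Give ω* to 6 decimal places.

spectrum of D⁻¹(L+U) = {cos(kπ/125) : 1≤k≤124}; ρ_J = cos(π/125) = 0.999684.
root = sin(π/125) = 0.0251301  (since 1−cos² = sin²).
ω* = 2/(1+0.0251301) = 1.950972
ρ_SOR = ω* − 1 = 1.950972 − 1 = 0.950972.

ω* = 1.950972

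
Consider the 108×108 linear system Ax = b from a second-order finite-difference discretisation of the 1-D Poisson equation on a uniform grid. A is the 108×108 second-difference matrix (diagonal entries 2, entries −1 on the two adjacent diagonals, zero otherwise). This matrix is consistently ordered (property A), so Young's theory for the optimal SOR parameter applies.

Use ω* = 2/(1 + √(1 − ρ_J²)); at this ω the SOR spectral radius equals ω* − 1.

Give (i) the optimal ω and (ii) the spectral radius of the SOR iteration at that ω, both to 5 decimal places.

[ρ_J] n=108: ρ(B_J) = cos(π/(n+1)) = cos(π/109) = 0.99958.
√(1−ρ_J²) = |sin(π/109)| = 0.028818
[ω*] 2 ÷ (1 + 0.028818) = 2 ÷ 1.028818 = 1.94398.
ρ_SOR = ω* − 1 ≈ 0.94398.

ω* = 1.94398, ρ_SOR = 0.94398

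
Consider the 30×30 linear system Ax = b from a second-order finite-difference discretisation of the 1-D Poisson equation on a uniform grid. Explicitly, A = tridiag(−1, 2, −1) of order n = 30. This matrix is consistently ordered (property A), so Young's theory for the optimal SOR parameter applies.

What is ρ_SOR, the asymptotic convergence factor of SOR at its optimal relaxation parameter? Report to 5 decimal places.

ρ_SOR = 0.81625

n=30: λ(B_J) = 1 − λ(A)/2 = cos(kπ/31); k=1 gives ρ_J = 0.99487.
root = sin(π/31) = 0.101168  (since 1−cos² = sin²).
ω* = 2/(1 + 0.101168) = 2/1.101168 = 1.81625.
ρ_SOR = ω* − 1 = 1.81625 − 1 = 0.81625.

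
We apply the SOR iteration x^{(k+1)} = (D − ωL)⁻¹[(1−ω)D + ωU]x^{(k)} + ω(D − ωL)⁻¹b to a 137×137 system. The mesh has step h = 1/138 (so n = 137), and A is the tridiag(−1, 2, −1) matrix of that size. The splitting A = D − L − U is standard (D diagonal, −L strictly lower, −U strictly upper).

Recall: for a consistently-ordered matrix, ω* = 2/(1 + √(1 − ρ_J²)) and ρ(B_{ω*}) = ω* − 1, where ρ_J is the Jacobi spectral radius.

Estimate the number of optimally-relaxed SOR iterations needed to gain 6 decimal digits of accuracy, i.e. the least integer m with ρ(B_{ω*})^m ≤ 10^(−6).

m = 304

½·tridiag(1,0,1) at n=137: λ_k = cos(kπ/138); max |λ| at k=1 ⇒ ρ_J = cos(π/138) ≈ 0.9997409.
√(1−ρ_J²) simplifies to sin(π/138) = 0.0227632.
[ω*] 2 ÷ (1 + 0.0227632) = 2 ÷ 1.0227632 = 1.9554869.
ρ_SOR = ω* − 1 ≈ 0.9554869.
6·ln10 = 13.8155; −ln(0.9554869) = 0.0455342; m = ⌈13.8155/0.0455342⌉ = ⌈303.409⌉ = 304.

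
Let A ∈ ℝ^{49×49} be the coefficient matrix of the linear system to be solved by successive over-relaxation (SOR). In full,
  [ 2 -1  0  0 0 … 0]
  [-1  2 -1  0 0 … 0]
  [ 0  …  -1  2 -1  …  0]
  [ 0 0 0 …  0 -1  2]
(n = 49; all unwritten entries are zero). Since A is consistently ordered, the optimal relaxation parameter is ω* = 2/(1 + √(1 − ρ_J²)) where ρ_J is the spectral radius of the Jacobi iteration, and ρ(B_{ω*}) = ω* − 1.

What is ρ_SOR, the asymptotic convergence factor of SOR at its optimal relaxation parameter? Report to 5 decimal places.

ρ_SOR = 0.88184

n=49: λ(B_J) = 1 − λ(A)/2 = cos(kπ/50); k=1 gives ρ_J = 0.99803.
root = sin(π/50) = 0.062791  (since 1−cos² = sin²).
ω* = 2/(1 + 0.062791) = 2/1.062791 = 1.88184.
ρ_SOR = ω* − 1 ≈ 0.88184.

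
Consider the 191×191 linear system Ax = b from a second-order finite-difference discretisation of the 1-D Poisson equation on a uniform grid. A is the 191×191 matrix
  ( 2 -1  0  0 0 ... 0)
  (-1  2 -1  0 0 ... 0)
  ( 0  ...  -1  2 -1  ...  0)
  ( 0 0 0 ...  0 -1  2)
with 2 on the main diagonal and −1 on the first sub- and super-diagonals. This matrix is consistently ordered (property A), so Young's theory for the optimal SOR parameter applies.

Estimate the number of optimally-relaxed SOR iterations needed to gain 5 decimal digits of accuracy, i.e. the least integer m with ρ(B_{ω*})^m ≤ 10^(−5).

With n=191, ρ(Jacobi) = cos(π/192) = 0.9998661.
√(1 − cos²(π/192)) = sin(π/192) ≈ 0.0163617.
ω* = 2/(1 + 0.0163617) = 2/1.0163617 = 1.9678034.
Hence ρ(B_{ω*}) = 1.9678034 − 1 = 0.9678034.
For 5 digits: m = 5·ln10 / (−ln 0.9678034) = 11.5129/0.0327263 = 351.794; round up → m = 352.

m = 352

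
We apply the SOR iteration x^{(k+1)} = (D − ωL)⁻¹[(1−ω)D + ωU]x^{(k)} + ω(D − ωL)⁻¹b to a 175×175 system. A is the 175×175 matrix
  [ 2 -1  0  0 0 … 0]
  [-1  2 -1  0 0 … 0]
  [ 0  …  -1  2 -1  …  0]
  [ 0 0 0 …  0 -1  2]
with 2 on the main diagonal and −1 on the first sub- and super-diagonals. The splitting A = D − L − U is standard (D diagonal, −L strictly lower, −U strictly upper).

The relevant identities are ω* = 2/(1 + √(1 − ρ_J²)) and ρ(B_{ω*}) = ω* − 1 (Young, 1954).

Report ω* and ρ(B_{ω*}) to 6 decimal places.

ω* = 1.964928, ρ_SOR = 0.964928

n=175: λ(B_J) = 1 − λ(A)/2 = cos(kπ/176); k=1 gives ρ_J = 0.999841.
1 − cos²(π/176) = sin²(π/176) ⇒ √(1−ρ_J²) = sin(π/176) = 0.0178490.
ω* = 2/(1 + 0.0178490) = 2/1.0178490 = 1.964928.
Hence ρ(B_{ω*}) = 1.964928 − 1 = 0.964928.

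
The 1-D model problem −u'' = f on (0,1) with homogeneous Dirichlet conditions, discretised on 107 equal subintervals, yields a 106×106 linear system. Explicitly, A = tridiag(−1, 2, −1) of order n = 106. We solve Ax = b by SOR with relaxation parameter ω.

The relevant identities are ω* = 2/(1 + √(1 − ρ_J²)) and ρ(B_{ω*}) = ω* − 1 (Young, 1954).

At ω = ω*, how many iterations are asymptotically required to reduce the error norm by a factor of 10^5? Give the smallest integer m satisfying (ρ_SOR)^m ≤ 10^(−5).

m = 197

spectrum of D⁻¹(L+U) = {cos(kπ/107) : 1≤k≤106}; ρ_J = cos(π/107) = 0.9995690.
1 − cos²(π/107) = sin²(π/107) ⇒ √(1−ρ_J²) = sin(π/107) = 0.0293565.
ω* = 2/(1 + 0.0293565) = 2/1.0293565 = 1.9429615.
ρ(B_{ω*}) = ω*−1 = 0.9429615
For 5 digits: m = 5·ln10 / (−ln 0.9429615) = 11.5129/0.0587298 = 196.032; round up → m = 197.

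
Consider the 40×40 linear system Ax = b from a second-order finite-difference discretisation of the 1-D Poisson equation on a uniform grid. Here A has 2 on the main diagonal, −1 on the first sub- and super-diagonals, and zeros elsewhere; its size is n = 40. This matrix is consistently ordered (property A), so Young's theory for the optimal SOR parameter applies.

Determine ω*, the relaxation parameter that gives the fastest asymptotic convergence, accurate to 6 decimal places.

ρ_J = max_k |cos(kπ/41)| = cos(π/41) = 0.997066
√(1−ρ_J²) simplifies to sin(π/41) = 0.0765493.
ω* = 2 / (1 + 0.0765493) = 2 / 1.0765493 ≈ 1.857788.
ρ_SOR = ω* − 1 = 1.857788 − 1 = 0.857788.

ω* = 1.857788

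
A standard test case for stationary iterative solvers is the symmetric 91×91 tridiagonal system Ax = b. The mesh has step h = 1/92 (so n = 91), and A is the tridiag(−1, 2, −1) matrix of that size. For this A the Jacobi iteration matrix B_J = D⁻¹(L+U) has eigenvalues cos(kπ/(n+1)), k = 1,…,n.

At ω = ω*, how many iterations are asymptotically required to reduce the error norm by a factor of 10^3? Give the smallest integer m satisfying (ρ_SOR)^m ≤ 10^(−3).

ρ_J = max_k |cos(kπ/92)| = cos(π/92) = 0.9994170
1 − cos²(π/92) = sin²(π/92) ⇒ √(1−ρ_J²) = sin(π/92) = 0.0341411.
[ω*] 2 ÷ (1 + 0.0341411) = 2 ÷ 1.0341411 = 1.9339721.
ρ_SOR = ω* − 1 = 1.9339721 − 1 = 0.9339721.
(0.9339721)^m ≤ 10^{−3}  ⇒  m·ln(0.9339721) ≤ −3·ln10  ⇒  m ≥ 101.126  ⇒  m = 102

m = 102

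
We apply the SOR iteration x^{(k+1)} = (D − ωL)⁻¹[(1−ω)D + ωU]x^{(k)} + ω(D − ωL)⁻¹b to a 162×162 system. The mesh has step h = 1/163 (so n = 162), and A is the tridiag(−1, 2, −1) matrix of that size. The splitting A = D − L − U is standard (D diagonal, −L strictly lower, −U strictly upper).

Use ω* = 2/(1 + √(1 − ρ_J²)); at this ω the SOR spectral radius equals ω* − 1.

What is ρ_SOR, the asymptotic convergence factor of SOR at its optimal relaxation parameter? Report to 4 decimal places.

½·tridiag(1,0,1) at n=162: λ_k = cos(kπ/163); max |λ| at k=1 ⇒ ρ_J = cos(π/163) ≈ 0.9998.
√(1 − cos²(π/163)) = sin(π/163) ≈ 0.01927.
So ω* = 2/1.01927 = 1.9622 (Young).
and ρ(B_{ω*}) = 1.9622 − 1 = 0.9622.

ρ_SOR = 0.9622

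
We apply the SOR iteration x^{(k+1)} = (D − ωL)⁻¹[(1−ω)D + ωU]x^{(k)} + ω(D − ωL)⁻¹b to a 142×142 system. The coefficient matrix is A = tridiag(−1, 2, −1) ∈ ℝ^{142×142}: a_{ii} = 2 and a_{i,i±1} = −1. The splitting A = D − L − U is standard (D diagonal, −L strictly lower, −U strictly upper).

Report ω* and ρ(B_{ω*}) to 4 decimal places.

ρ_J = max_k |cos(kπ/143)| = cos(π/143) = 0.9998
√(1 − cos²(π/143)) = sin(π/143) ≈ 0.02197.
ω* = 2/(1+0.02197) = 1.9570
ρ_SOR = ω* − 1 = 1.9570 − 1 = 0.9570.

ω* = 1.9570, ρ_SOR = 0.9570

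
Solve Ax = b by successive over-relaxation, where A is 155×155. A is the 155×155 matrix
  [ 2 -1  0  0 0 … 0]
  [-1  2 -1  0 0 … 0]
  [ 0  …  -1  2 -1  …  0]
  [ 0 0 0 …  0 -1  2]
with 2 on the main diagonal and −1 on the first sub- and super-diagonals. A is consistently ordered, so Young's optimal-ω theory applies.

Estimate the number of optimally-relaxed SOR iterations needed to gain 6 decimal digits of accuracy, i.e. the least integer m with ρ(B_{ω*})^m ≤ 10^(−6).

[ρ_J] n=155: ρ(B_J) = cos(π/(n+1)) = cos(π/156) = 0.9997972.
root = sin(π/156) = 0.0201371  (since 1−cos² = sin²).
ω* = 2 / (1 + 0.0201371) = 2 / 1.0201371 ≈ 1.9605208.
At ω = 1.9605208 every |λ(B_ω)| = ω−1, so ρ_SOR = 0.9605208.
m ≥ 6·ln10 / (−ln 0.9605208) = 342.990; smallest integer m = 343.

m = 343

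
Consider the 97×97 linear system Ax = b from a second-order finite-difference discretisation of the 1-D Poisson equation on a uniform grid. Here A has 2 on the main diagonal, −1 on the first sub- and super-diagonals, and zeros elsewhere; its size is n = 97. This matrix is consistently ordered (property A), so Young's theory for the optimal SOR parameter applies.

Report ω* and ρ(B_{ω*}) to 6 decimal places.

ρ_J = max_k |cos(kπ/98)| = cos(π/98) = 0.999486
√(1−ρ_J²) simplifies to sin(π/98) = 0.0320516.
ω* = 2/(1+0.0320516) = 1.937888
At ω = 1.937888 every |λ(B_ω)| = ω−1, so ρ_SOR = 0.937888.

ω* = 1.937888, ρ_SOR = 0.937888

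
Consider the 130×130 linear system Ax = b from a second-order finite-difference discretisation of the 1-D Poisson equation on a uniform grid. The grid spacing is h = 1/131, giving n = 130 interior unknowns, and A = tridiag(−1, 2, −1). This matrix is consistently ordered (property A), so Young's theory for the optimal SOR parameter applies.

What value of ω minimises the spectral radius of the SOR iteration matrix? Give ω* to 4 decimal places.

ρ_J = max_k |cos(kπ/131)| = cos(π/131) = 0.9997
√(1−ρ_J²) = |sin(π/131)| = 0.02398
ω* = 2/(1+0.02398) = 1.9532
and ρ(B_{ω*}) = 1.9532 − 1 = 0.9532.

ω* = 1.9532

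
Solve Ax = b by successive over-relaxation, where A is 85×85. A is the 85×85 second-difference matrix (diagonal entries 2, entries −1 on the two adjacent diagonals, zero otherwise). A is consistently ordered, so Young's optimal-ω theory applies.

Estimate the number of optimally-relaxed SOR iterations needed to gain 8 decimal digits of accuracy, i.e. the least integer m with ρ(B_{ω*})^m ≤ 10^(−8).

m = 253

With n=85, ρ(Jacobi) = cos(π/86) = 0.9993328.
root = sin(π/86) = 0.0365220  (since 1−cos² = sin²).
ω* = 2/(1+0.0365220) = 1.9295297
Hence ρ(B_{ω*}) = 1.9295297 − 1 = 0.9295297.
(0.9295297)^m ≤ 10^{−8}  ⇒  m·ln(0.9295297) ≤ −8·ln10  ⇒  m ≥ 252.074  ⇒  m = 253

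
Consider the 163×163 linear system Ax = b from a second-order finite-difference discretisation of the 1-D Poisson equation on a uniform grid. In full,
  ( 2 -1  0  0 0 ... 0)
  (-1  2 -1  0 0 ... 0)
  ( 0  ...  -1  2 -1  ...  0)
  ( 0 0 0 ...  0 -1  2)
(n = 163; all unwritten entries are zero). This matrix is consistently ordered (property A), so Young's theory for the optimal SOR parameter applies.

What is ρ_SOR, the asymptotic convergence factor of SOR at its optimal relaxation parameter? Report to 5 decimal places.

½·tridiag(1,0,1) at n=163: λ_k = cos(kπ/164); max |λ| at k=1 ⇒ ρ_J = cos(π/164) ≈ 0.99982.
√(1−ρ_J²) simplifies to sin(π/164) = 0.019155.
[ω*] 2 ÷ (1 + 0.019155) = 2 ÷ 1.019155 = 1.96241.
ρ_SOR = ω* − 1 ≈ 0.96241.

ρ_SOR = 0.96241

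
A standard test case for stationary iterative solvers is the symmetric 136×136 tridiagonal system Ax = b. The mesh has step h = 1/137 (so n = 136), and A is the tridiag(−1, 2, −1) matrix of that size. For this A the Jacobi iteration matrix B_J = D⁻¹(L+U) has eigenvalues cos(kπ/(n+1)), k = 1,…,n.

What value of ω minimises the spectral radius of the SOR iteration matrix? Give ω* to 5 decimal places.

ω* = 1.95517

[ρ_J] n=136: ρ(B_J) = cos(π/(n+1)) = cos(π/137) = 0.99974.
√(1−ρ_J²) simplifies to sin(π/137) = 0.022929.
Young: ω* = 2/(1+√(1−ρ_J²)) = 2/(1+0.022929) = 2/1.022929 = 1.95517.
ρ_SOR = ω* − 1 = 1.95517 − 1 = 0.95517.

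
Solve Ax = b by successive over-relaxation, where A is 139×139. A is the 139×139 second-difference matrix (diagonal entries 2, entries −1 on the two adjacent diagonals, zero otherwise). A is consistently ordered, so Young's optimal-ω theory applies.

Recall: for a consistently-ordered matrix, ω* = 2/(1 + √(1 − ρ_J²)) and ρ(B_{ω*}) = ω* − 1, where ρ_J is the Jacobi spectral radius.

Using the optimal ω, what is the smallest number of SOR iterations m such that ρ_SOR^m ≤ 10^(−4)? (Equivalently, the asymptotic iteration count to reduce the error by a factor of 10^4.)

m = 206

[ρ_J] n=139: ρ(B_J) = cos(π/(n+1)) = cos(π/140) = 0.9997482.
√(1 − cos²(π/140)) = sin(π/140) ≈ 0.0224381.
ω* = 2/(1 + 0.0224381) = 2/1.0224381 = 1.9561086.
and ρ(B_{ω*}) = 1.9561086 − 1 = 0.9561086.
m ≥ 4·ln10 / (−ln 0.9561086) = 205.204; smallest integer m = 206.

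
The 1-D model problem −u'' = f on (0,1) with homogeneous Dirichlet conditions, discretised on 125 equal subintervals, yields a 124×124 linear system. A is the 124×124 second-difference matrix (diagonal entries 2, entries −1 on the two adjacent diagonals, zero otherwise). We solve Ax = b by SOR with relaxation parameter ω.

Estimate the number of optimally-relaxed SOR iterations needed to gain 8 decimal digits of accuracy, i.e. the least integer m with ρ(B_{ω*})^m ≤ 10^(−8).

m = 367

n=124: λ(B_J) = 1 − λ(A)/2 = cos(kπ/125); k=1 gives ρ_J = 0.9996842.
√(1−ρ_J²) = |sin(π/125)| = 0.0251301
So ω* = 2/1.0251301 = 1.9509719 (Young).
Hence ρ(B_{ω*}) = 1.9509719 − 1 = 0.9509719.
m ≥ 8·ln10 / (−ln 0.9509719) = 366.429; smallest integer m = 367.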